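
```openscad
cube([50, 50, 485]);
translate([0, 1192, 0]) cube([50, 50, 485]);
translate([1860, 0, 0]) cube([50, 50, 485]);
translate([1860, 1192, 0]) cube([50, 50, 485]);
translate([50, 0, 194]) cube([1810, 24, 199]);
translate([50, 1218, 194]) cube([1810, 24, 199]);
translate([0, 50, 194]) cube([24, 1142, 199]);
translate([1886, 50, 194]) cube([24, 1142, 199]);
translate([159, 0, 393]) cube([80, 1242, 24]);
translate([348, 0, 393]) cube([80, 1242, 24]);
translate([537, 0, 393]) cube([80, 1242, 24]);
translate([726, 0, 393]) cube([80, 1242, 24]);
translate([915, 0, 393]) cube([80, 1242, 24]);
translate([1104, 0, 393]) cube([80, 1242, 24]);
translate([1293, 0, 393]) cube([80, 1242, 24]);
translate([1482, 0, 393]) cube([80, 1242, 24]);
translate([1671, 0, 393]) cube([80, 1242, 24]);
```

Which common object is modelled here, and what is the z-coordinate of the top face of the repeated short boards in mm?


A bed frame. The slat-top height is 417 mm.

Four posts, four rails, and a row of slats — a bed frame. Slats sit on the rails at z = 194 + 199 = 393; with slat thickness 24, the top is 417 mm.


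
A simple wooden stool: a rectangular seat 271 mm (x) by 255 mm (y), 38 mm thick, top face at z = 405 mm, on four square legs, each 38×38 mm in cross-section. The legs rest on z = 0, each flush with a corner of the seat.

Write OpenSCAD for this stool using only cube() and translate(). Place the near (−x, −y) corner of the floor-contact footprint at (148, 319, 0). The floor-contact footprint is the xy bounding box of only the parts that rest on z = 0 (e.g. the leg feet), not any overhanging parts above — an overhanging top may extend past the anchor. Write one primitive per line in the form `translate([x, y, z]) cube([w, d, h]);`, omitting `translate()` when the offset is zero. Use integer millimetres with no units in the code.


// leg_h = 405 - 38 = 367
translate([148, 319, 367]) cube([271, 255, 38]);
translate([148, 319, 0]) cube([38, 38, 367]);
translate([381, 319, 0]) cube([38, 38, 367]);
translate([148, 536, 0]) cube([38, 38, 367]);
translate([381, 536, 0]) cube([38, 38, 367]);


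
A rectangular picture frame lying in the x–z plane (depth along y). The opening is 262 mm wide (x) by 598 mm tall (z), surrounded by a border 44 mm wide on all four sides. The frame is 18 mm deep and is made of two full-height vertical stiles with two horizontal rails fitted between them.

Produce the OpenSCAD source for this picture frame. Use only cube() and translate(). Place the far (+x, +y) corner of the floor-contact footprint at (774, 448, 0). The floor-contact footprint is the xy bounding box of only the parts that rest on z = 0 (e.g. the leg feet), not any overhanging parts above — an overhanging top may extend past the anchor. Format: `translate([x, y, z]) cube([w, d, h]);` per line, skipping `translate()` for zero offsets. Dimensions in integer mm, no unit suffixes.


translate([424, 430, 0]) cube([44, 18, 686]);
translate([730, 430, 0]) cube([44, 18, 686]);
translate([468, 430, 0]) cube([262, 18, 44]);
translate([468, 430, 642]) cube([262, 18, 44]);


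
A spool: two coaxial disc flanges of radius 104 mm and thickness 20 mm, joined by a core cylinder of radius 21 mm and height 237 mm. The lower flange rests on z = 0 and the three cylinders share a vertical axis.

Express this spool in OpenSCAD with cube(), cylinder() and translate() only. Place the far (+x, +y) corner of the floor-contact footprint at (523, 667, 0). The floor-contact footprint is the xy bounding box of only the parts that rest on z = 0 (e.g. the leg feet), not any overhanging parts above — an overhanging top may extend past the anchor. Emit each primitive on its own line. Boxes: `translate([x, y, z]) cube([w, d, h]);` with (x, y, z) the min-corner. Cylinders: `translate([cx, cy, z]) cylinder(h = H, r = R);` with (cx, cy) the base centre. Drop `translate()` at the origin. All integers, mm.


translate([419, 563, 0]) cylinder(h = 20, r = 104);
translate([419, 563, 20]) cylinder(h = 237, r = 21);
translate([419, 563, 257]) cylinder(h = 20, r = 104);


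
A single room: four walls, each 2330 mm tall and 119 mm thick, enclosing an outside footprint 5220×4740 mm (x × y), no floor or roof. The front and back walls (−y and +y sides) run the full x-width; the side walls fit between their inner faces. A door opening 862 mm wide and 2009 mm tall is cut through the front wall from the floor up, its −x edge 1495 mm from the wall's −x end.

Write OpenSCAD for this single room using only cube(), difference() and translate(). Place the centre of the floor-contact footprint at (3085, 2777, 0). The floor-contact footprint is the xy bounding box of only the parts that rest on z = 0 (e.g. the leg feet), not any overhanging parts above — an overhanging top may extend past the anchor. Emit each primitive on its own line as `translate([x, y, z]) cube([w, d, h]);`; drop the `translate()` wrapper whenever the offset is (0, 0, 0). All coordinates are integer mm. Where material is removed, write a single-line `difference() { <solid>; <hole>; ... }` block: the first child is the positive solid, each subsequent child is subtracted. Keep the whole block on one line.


difference() { translate([475, 407, 0]) cube([5220, 119, 2330]); translate([1970, 407, 0]) cube([862, 119, 2009]); }
translate([475, 5028, 0]) cube([5220, 119, 2330]);
translate([475, 526, 0]) cube([119, 4502, 2330]);
translate([5576, 526, 0]) cube([119, 4502, 2330]);


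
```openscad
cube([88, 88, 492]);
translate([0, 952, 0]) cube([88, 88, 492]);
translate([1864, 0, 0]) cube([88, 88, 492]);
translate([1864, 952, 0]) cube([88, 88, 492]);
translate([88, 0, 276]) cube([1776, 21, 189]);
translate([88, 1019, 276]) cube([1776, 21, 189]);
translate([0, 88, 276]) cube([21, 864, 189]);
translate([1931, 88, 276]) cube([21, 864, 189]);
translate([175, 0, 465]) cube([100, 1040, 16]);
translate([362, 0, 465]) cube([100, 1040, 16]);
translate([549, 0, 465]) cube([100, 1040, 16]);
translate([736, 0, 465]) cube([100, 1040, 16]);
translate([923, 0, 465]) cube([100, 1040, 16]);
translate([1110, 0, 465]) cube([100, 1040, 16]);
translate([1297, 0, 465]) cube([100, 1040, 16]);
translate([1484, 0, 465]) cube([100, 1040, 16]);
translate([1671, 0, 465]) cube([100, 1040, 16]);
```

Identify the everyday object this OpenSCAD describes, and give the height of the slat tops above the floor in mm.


A bed frame. The slat-top height is 481 mm.

Four posts, four rails, and a row of slats — a bed frame. Slats sit on the rails at z = 276 + 189 = 465; with slat thickness 16, the top is 481 mm.


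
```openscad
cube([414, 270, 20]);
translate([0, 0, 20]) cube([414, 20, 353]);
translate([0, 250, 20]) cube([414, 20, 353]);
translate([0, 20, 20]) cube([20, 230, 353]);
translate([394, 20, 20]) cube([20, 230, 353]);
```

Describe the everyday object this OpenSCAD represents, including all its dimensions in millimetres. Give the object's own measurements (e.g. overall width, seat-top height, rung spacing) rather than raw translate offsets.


An open-topped rectangular box: outside dimensions 414×270×373 mm, with a uniform wall and base thickness of 20 mm. The base is a full 414×270 slab on the floor; four walls sit on top of the base. The front and back walls (the −y and +y sides) span the full width; the two side walls fit between them.


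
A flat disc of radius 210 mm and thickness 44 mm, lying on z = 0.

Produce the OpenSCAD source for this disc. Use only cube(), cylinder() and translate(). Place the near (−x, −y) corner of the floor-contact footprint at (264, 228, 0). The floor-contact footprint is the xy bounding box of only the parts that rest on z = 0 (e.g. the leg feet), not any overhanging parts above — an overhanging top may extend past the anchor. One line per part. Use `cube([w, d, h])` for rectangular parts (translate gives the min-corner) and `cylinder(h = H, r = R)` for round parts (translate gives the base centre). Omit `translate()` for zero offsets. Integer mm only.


translate([474, 438, 0]) cylinder(h = 44, r = 210);


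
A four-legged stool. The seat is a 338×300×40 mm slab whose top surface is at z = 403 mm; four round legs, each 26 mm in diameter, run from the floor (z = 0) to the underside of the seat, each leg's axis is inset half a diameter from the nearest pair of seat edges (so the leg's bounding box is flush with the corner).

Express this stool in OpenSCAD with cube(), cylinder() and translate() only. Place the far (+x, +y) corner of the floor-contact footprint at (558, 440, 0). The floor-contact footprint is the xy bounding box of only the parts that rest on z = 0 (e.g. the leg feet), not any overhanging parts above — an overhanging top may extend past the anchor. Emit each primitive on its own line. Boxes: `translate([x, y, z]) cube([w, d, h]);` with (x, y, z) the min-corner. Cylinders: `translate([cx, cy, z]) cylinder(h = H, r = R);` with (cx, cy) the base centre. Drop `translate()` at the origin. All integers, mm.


translate([220, 140, 363]) cube([338, 300, 40]);
translate([233, 153, 0]) cylinder(h = 363, r = 13);
translate([545, 153, 0]) cylinder(h = 363, r = 13);
translate([233, 427, 0]) cylinder(h = 363, r = 13);
translate([545, 427, 0]) cylinder(h = 363, r = 13);


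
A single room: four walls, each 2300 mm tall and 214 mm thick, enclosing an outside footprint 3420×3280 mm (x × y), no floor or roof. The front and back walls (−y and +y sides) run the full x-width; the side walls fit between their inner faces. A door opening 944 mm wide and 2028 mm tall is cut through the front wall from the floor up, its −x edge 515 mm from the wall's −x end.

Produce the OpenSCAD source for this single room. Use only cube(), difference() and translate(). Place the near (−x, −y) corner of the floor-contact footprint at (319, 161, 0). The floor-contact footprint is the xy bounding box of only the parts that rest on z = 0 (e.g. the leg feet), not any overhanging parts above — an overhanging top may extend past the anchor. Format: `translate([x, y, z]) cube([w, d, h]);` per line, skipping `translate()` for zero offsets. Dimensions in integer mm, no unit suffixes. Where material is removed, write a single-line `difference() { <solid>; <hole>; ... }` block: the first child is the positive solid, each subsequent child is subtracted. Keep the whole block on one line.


difference() { translate([319, 161, 0]) cube([3420, 214, 2300]); translate([834, 161, 0]) cube([944, 214, 2028]); }
translate([319, 3227, 0]) cube([3420, 214, 2300]);
translate([319, 375, 0]) cube([214, 2852, 2300]);
translate([3525, 375, 0]) cube([214, 2852, 2300]);


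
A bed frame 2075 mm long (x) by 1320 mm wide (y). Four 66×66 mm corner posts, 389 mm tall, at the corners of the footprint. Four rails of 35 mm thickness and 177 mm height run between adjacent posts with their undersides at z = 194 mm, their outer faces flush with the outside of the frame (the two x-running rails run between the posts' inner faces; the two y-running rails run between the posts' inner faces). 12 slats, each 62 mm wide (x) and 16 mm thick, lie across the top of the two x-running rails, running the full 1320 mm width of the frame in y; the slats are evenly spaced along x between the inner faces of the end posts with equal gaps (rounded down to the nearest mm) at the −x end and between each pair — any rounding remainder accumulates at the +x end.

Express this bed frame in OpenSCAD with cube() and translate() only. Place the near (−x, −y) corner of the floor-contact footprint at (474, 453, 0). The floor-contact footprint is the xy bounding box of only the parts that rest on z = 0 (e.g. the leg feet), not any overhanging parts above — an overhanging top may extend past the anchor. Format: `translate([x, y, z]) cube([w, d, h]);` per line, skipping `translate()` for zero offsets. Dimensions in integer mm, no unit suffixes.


translate([474, 453, 0]) cube([66, 66, 389]);
translate([474, 1707, 0]) cube([66, 66, 389]);
translate([2483, 453, 0]) cube([66, 66, 389]);
translate([2483, 1707, 0]) cube([66, 66, 389]);
translate([540, 453, 194]) cube([1943, 35, 177]);
translate([540, 1738, 194]) cube([1943, 35, 177]);
translate([474, 519, 194]) cube([35, 1188, 177]);
translate([2514, 519, 194]) cube([35, 1188, 177]);
translate([632, 453, 371]) cube([62, 1320, 16]);
translate([786, 453, 371]) cube([62, 1320, 16]);
translate([940, 453, 371]) cube([62, 1320, 16]);
translate([1094, 453, 371]) cube([62, 1320, 16]);
translate([1248, 453, 371]) cube([62, 1320, 16]);
translate([1402, 453, 371]) cube([62, 1320, 16]);
translate([1556, 453, 371]) cube([62, 1320, 16]);
translate([1710, 453, 371]) cube([62, 1320, 16]);
translate([1864, 453, 371]) cube([62, 1320, 16]);
translate([2018, 453, 371]) cube([62, 1320, 16]);
translate([2172, 453, 371]) cube([62, 1320, 16]);
translate([2326, 453, 371]) cube([62, 1320, 16]);


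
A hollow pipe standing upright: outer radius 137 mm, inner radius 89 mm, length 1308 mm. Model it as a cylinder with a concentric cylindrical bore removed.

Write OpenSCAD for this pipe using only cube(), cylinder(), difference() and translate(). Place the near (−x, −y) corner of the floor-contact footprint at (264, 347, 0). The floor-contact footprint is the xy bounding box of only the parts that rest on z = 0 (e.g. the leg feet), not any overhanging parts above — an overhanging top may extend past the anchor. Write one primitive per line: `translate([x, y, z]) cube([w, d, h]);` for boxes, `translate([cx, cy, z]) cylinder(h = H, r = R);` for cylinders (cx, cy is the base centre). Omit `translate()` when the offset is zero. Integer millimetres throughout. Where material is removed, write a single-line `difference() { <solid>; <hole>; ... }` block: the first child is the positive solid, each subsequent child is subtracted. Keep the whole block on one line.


difference() { translate([401, 484, 0]) cylinder(h = 1308, r = 137); translate([401, 484, 0]) cylinder(h = 1308, r = 89); }


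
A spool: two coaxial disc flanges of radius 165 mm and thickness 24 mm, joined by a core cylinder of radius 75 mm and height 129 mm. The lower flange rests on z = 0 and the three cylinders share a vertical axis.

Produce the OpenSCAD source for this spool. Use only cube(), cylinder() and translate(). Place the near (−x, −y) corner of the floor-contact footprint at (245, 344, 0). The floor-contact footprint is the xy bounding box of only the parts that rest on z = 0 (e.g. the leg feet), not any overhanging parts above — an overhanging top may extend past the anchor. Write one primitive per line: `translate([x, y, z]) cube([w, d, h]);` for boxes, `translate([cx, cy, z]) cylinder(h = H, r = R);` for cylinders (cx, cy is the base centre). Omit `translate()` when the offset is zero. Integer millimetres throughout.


translate([410, 509, 0]) cylinder(h = 24, r = 165);
translate([410, 509, 24]) cylinder(h = 129, r = 75);
translate([410, 509, 153]) cylinder(h = 24, r = 165);


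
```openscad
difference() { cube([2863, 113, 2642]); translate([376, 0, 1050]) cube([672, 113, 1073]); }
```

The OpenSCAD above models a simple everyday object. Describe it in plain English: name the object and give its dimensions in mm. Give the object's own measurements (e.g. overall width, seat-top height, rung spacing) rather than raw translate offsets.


A wall 2863 mm long (x), 113 mm thick (y), 2642 mm tall, with a rectangular window opening cut through it. The opening is 672 mm wide and 1073 mm tall; its sill is at z = 1050 mm and its near (−x) edge is 376 mm from the wall's −x end. The opening passes through the full wall thickness.


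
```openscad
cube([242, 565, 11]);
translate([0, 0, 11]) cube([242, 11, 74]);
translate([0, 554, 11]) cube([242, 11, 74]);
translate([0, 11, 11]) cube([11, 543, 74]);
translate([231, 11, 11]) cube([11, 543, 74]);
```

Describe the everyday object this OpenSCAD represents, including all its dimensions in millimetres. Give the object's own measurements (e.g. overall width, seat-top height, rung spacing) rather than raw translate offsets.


An open-topped rectangular box: outside dimensions 242×565×85 mm, with a uniform wall and base thickness of 11 mm. The base is a full 242×565 slab on the floor; four walls sit on top of the base. The front and back walls (the −y and +y sides) span the full width; the two side walls fit between them.


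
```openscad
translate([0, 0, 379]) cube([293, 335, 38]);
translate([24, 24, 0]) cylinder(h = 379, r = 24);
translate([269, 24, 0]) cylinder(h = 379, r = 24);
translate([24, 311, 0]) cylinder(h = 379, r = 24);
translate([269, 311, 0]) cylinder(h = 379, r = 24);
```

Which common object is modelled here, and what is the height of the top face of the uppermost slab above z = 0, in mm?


A stool. The seat height is 417 mm.

A 293×335×38 slab at z = 379 on four corner cylinders — a stool. The seat top is 379 + 38 = 417 mm.


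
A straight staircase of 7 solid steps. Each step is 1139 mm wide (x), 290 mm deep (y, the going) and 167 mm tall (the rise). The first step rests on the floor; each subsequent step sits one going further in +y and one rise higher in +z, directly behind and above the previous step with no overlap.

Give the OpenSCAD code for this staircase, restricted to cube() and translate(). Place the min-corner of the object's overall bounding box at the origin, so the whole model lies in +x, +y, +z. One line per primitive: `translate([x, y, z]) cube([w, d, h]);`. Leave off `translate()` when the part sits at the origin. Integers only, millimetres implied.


cube([1139, 290, 167]);
translate([0, 290, 167]) cube([1139, 290, 167]);
translate([0, 580, 334]) cube([1139, 290, 167]);
translate([0, 870, 501]) cube([1139, 290, 167]);
translate([0, 1160, 668]) cube([1139, 290, 167]);
translate([0, 1450, 835]) cube([1139, 290, 167]);
translate([0, 1740, 1002]) cube([1139, 290, 167]);


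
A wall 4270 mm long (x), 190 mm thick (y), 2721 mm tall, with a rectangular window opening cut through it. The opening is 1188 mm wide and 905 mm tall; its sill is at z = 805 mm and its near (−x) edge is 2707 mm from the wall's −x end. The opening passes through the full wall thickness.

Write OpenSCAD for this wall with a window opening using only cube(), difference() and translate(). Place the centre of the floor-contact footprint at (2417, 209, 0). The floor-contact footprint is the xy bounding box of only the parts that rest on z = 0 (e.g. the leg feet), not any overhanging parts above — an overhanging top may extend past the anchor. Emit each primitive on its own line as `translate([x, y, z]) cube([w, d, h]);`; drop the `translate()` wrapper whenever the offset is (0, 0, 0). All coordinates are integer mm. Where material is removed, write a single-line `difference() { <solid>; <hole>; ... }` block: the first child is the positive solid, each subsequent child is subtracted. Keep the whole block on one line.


difference() { translate([282, 114, 0]) cube([4270, 190, 2721]); translate([2989, 114, 805]) cube([1188, 190, 905]); }


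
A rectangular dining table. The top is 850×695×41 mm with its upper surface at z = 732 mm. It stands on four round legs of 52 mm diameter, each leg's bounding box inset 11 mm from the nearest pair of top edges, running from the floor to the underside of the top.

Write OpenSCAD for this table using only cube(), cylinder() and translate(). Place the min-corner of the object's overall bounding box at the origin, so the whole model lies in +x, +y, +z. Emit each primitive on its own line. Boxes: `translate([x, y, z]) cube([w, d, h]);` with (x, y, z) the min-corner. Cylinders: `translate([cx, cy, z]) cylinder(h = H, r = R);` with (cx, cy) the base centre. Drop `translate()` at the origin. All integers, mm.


// leg_h = 732 - 41 = 691
translate([0, 0, 691]) cube([850, 695, 41]);
translate([37, 37, 0]) cylinder(h = 691, r = 26);
translate([813, 37, 0]) cylinder(h = 691, r = 26);
translate([37, 658, 0]) cylinder(h = 691, r = 26);
translate([813, 658, 0]) cylinder(h = 691, r = 26);


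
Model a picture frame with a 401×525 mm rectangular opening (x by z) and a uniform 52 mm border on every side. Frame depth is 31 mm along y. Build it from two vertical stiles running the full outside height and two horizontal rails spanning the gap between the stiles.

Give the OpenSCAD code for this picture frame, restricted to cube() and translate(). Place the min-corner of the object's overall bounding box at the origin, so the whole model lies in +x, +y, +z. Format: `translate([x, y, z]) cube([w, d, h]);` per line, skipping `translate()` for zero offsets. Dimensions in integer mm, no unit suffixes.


cube([52, 31, 629]);
translate([453, 0, 0]) cube([52, 31, 629]);
translate([52, 0, 0]) cube([401, 31, 52]);
translate([52, 0, 577]) cube([401, 31, 52]);


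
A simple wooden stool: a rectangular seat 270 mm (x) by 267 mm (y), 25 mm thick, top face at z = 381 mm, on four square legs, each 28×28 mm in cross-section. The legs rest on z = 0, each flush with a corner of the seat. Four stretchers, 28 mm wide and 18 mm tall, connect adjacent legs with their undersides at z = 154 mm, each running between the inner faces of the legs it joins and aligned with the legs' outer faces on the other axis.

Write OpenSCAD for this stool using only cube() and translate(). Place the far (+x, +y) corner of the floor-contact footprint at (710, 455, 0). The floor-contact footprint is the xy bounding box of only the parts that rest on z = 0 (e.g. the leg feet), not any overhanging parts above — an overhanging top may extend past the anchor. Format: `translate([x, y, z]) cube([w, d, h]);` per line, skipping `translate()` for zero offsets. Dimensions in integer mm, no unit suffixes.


// leg_h = 381 - 25 = 356
// stretcher span = 270 - 2*28 = 214
translate([440, 188, 356]) cube([270, 267, 25]);
translate([440, 188, 0]) cube([28, 28, 356]);
translate([682, 188, 0]) cube([28, 28, 356]);
translate([440, 427, 0]) cube([28, 28, 356]);
translate([682, 427, 0]) cube([28, 28, 356]);
translate([468, 188, 154]) cube([214, 28, 18]);
translate([468, 427, 154]) cube([214, 28, 18]);
translate([440, 216, 154]) cube([28, 211, 18]);
translate([682, 216, 154]) cube([28, 211, 18]);


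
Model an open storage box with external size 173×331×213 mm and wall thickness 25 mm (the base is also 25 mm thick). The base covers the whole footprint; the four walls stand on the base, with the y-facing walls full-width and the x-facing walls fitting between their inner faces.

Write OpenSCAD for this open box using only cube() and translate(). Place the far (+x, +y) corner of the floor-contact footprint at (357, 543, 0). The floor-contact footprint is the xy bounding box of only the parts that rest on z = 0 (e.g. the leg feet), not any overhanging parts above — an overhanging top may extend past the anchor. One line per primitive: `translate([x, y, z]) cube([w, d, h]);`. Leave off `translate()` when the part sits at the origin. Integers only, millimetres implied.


translate([184, 212, 0]) cube([173, 331, 25]);
translate([184, 212, 25]) cube([173, 25, 188]);
translate([184, 518, 25]) cube([173, 25, 188]);
translate([184, 237, 25]) cube([25, 281, 188]);
translate([332, 237, 25]) cube([25, 281, 188]);


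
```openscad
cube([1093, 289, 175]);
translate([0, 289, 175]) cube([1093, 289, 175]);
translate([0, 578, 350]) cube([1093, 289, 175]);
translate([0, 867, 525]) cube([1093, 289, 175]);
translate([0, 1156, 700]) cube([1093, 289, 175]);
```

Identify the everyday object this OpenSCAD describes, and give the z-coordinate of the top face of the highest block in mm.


A staircase. The total rise is 875 mm.

5 identical blocks, each offset up and back from the previous — a staircase. Each step is 175 mm tall and there are 5 of them, so the total rise is 5 × 175 = 875 mm.


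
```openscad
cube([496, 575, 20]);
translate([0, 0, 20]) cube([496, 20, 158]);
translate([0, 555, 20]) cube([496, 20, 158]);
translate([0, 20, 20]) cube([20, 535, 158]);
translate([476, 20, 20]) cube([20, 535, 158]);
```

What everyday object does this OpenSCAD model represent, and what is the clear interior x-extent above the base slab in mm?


An open box. The internal width is 456 mm.

A 496×575 base slab with four walls standing on it — an open box. The base is 496 mm wide and the walls are 20 mm thick, so the internal width is 496 − 2 × 20 = 456 mm.


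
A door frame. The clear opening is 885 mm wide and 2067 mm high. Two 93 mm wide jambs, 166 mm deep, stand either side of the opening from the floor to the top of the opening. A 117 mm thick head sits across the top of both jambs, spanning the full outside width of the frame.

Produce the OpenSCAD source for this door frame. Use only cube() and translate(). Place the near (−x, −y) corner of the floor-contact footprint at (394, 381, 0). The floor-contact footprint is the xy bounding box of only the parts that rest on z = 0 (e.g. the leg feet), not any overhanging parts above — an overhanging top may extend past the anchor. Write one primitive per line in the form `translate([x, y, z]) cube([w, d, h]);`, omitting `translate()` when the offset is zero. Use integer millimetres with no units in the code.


translate([394, 381, 0]) cube([93, 166, 2067]);
translate([1372, 381, 0]) cube([93, 166, 2067]);
translate([394, 381, 2067]) cube([1071, 166, 117]);


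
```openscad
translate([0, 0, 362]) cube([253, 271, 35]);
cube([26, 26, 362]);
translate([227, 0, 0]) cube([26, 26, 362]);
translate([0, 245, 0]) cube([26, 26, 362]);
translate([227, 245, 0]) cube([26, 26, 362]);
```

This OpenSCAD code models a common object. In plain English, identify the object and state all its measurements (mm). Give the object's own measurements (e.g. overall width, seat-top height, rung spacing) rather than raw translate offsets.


A simple wooden stool: a rectangular seat 253 mm (x) by 271 mm (y), 35 mm thick, top face at z = 397 mm, on four square legs, each 26×26 mm in cross-section. The legs rest on z = 0, each flush with a corner of the seat.


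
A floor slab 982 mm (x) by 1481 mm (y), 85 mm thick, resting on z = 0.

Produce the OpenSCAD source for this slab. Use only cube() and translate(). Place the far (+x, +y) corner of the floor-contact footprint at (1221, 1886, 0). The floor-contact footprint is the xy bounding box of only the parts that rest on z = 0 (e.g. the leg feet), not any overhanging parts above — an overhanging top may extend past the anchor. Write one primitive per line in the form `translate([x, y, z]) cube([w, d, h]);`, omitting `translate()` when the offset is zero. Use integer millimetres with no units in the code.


translate([239, 405, 0]) cube([982, 1481, 85]);


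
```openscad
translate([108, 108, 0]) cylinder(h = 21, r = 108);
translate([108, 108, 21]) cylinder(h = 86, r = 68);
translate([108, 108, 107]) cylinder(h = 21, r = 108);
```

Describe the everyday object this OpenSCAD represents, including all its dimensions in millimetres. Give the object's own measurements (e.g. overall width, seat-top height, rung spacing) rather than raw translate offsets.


A spool: two coaxial disc flanges of radius 108 mm and thickness 21 mm, joined by a core cylinder of radius 68 mm and height 86 mm. The lower flange rests on z = 0 and the three cylinders share a vertical axis.


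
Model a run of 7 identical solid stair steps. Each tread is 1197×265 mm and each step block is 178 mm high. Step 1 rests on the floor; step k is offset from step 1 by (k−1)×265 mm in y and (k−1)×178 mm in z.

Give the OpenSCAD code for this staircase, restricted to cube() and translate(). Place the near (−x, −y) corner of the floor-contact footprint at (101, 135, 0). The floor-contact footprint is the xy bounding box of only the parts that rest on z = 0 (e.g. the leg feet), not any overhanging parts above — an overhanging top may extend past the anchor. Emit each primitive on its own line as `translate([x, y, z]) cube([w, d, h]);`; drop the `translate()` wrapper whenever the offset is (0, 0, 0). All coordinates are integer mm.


translate([101, 135, 0]) cube([1197, 265, 178]);
translate([101, 400, 178]) cube([1197, 265, 178]);
translate([101, 665, 356]) cube([1197, 265, 178]);
translate([101, 930, 534]) cube([1197, 265, 178]);
translate([101, 1195, 712]) cube([1197, 265, 178]);
translate([101, 1460, 890]) cube([1197, 265, 178]);
translate([101, 1725, 1068]) cube([1197, 265, 178]);


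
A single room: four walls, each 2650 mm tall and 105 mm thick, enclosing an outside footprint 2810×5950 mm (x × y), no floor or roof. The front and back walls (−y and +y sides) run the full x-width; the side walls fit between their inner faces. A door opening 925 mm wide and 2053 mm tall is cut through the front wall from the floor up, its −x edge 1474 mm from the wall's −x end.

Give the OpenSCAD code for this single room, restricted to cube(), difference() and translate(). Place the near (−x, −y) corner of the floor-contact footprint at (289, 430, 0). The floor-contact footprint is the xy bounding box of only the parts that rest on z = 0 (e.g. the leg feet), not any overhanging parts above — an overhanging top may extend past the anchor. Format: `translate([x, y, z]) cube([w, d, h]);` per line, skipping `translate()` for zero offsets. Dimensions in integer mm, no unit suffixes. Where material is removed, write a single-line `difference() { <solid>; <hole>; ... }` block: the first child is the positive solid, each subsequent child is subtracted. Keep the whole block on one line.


difference() { translate([289, 430, 0]) cube([2810, 105, 2650]); translate([1763, 430, 0]) cube([925, 105, 2053]); }
translate([289, 6275, 0]) cube([2810, 105, 2650]);
translate([289, 535, 0]) cube([105, 5740, 2650]);
translate([2994, 535, 0]) cube([105, 5740, 2650]);


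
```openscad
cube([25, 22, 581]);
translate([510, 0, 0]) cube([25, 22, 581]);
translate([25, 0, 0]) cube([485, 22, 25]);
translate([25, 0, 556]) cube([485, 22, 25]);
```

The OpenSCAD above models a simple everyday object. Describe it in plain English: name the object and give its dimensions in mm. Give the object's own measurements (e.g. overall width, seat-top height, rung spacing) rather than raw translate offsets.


A rectangular picture frame lying in the x–z plane (depth along y). The opening is 485 mm wide (x) by 531 mm tall (z), surrounded by a border 25 mm wide on all four sides. The frame is 22 mm deep and is made of two full-height vertical stiles with two horizontal rails fitted between them.


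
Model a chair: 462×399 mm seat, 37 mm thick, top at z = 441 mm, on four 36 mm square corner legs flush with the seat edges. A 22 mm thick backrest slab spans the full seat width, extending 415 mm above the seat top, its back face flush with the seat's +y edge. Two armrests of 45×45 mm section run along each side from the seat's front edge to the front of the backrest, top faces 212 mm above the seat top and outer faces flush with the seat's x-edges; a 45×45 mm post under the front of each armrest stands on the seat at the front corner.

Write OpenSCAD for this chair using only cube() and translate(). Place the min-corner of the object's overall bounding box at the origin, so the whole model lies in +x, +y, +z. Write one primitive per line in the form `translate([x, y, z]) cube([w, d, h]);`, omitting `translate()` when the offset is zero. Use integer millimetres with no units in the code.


translate([0, 0, 404]) cube([462, 399, 37]);
cube([36, 36, 404]);
translate([426, 0, 0]) cube([36, 36, 404]);
translate([0, 363, 0]) cube([36, 36, 404]);
translate([426, 363, 0]) cube([36, 36, 404]);
translate([0, 377, 441]) cube([462, 22, 415]);
translate([0, 0, 608]) cube([45, 377, 45]);
translate([417, 0, 608]) cube([45, 377, 45]);
translate([0, 0, 441]) cube([45, 45, 167]);
translate([417, 0, 441]) cube([45, 45, 167]);


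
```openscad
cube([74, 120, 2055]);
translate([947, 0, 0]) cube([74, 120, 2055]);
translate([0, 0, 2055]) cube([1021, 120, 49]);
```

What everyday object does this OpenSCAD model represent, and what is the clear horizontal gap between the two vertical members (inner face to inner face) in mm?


A door frame. The clear opening width is 873 mm.

Two 2055 mm tall posts with a header on top — a door frame. The left jamb is 74 mm wide at x = 0; the right jamb starts at x = 947. The clear opening is 947 − 74 = 873 mm.


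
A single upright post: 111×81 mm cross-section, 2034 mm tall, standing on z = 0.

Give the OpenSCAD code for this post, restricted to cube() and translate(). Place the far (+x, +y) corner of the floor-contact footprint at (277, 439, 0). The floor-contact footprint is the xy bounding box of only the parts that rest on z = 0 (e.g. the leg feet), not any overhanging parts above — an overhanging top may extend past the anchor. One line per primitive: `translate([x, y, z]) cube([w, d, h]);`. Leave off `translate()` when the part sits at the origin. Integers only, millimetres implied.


translate([166, 358, 0]) cube([111, 81, 2034]);


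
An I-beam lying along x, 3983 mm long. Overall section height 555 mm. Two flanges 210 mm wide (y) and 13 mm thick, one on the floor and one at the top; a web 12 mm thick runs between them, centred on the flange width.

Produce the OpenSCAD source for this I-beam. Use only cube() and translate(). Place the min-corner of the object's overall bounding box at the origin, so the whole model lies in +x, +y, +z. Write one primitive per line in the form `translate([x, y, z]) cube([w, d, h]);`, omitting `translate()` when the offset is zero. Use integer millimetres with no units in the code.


cube([3983, 210, 13]);
translate([0, 99, 13]) cube([3983, 12, 529]);
translate([0, 0, 542]) cube([3983, 210, 13]);


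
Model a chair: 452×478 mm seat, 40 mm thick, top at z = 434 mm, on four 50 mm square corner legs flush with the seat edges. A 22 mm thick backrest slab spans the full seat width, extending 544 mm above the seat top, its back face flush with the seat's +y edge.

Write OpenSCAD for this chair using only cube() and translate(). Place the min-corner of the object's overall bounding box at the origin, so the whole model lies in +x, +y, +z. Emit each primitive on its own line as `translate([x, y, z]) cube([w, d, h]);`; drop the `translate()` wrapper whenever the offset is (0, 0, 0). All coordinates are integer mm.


translate([0, 0, 394]) cube([452, 478, 40]);
cube([50, 50, 394]);
translate([402, 0, 0]) cube([50, 50, 394]);
translate([0, 428, 0]) cube([50, 50, 394]);
translate([402, 428, 0]) cube([50, 50, 394]);
translate([0, 456, 434]) cube([452, 22, 544]);


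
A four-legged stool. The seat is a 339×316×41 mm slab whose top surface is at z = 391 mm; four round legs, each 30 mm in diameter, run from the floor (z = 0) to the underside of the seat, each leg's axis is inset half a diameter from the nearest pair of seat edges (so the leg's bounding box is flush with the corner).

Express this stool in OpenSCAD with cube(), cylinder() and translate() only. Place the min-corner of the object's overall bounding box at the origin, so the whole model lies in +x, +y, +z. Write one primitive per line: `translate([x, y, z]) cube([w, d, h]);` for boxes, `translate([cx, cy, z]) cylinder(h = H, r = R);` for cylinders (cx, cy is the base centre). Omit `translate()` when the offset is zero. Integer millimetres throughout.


translate([0, 0, 350]) cube([339, 316, 41]);
translate([15, 15, 0]) cylinder(h = 350, r = 15);
translate([324, 15, 0]) cylinder(h = 350, r = 15);
translate([15, 301, 0]) cylinder(h = 350, r = 15);
translate([324, 301, 0]) cylinder(h = 350, r = 15);


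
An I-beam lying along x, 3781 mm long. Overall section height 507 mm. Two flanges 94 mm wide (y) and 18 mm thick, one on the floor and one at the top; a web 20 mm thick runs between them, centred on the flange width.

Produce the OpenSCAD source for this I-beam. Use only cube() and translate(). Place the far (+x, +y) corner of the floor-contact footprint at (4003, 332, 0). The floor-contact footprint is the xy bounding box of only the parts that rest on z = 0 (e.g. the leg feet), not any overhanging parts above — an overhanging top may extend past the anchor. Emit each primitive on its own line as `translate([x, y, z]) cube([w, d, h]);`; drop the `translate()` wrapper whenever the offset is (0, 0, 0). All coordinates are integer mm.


translate([222, 238, 0]) cube([3781, 94, 18]);
translate([222, 275, 18]) cube([3781, 20, 471]);
translate([222, 238, 489]) cube([3781, 94, 18]);


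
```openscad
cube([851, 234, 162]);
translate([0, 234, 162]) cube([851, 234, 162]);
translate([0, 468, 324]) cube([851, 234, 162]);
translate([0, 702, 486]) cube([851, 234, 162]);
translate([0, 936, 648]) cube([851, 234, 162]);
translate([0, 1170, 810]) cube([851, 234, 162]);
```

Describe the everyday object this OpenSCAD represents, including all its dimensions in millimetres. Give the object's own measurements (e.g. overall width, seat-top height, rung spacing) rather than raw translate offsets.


A straight staircase of 6 solid steps. Each step is 851 mm wide (x), 234 mm deep (y, the going) and 162 mm tall (the rise). The first step rests on the floor; each subsequent step sits one going further in +y and one rise higher in +z, directly behind and above the previous step with no overlap.


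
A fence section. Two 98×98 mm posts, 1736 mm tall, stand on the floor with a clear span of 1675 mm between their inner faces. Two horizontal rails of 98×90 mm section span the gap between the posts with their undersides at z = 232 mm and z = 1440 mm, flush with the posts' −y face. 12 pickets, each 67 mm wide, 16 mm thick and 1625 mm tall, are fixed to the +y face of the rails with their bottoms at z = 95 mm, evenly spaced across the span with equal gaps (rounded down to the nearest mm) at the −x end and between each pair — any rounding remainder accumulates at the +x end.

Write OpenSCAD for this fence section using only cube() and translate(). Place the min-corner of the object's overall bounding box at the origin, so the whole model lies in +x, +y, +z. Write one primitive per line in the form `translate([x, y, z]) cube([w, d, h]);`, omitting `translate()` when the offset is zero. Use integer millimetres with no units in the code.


cube([98, 98, 1736]);
translate([1773, 0, 0]) cube([98, 98, 1736]);
translate([98, 0, 232]) cube([1675, 98, 90]);
translate([98, 0, 1440]) cube([1675, 98, 90]);
translate([165, 98, 95]) cube([67, 16, 1625]);
translate([299, 98, 95]) cube([67, 16, 1625]);
translate([433, 98, 95]) cube([67, 16, 1625]);
translate([567, 98, 95]) cube([67, 16, 1625]);
translate([701, 98, 95]) cube([67, 16, 1625]);
translate([835, 98, 95]) cube([67, 16, 1625]);
translate([969, 98, 95]) cube([67, 16, 1625]);
translate([1103, 98, 95]) cube([67, 16, 1625]);
translate([1237, 98, 95]) cube([67, 16, 1625]);
translate([1371, 98, 95]) cube([67, 16, 1625]);
translate([1505, 98, 95]) cube([67, 16, 1625]);
translate([1639, 98, 95]) cube([67, 16, 1625]);


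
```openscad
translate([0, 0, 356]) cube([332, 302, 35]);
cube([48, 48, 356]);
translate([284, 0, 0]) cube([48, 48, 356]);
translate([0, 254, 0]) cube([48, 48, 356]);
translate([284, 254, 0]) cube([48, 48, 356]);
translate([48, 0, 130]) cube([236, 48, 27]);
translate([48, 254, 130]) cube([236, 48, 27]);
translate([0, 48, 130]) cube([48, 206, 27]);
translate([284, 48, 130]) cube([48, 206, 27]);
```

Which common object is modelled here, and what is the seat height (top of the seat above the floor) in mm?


A stool. The seat height is 391 mm.

A 332×302×35 slab at z = 356 on four corner posts — a stool. The seat top is 356 + 35 = 391 mm.


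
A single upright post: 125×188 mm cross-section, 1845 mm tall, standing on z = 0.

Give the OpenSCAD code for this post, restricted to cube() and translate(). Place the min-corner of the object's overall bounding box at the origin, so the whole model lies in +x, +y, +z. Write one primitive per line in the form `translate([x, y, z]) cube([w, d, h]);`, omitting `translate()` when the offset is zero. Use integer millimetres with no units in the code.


cube([125, 188, 1845]);


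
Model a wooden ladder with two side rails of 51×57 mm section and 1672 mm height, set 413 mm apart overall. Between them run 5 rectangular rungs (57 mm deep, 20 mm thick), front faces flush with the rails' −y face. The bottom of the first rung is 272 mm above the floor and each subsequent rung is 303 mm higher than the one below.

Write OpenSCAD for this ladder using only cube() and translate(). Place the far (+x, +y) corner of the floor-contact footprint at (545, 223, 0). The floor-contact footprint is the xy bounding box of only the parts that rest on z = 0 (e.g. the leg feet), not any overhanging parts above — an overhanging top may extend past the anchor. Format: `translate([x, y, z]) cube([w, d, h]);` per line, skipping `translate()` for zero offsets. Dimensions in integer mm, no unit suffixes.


translate([132, 166, 0]) cube([51, 57, 1672]);
translate([494, 166, 0]) cube([51, 57, 1672]);
translate([183, 166, 272]) cube([311, 57, 20]);
translate([183, 166, 575]) cube([311, 57, 20]);
translate([183, 166, 878]) cube([311, 57, 20]);
translate([183, 166, 1181]) cube([311, 57, 20]);
translate([183, 166, 1484]) cube([311, 57, 20]);
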